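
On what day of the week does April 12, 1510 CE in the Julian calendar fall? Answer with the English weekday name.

In the proleptic Gregorian calendar this is 22 April 1510 (JDN 2272687).
Since JDN mod 7 = 4 (0 = Monday), the day is Friday.

Friday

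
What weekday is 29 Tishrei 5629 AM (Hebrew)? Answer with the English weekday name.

This is JDN 2403621 (15 October 1868 Gregorian).
JDN 2403621 mod 7 = 3, and JDN 0 was a Monday, so this is a Thursday.

Thursday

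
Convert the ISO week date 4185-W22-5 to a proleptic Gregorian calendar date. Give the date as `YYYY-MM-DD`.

4185-06-03

ISO week 1 of 4185 is the week containing the first Thursday of 4185.
Week 22, day 5 (Friday) lands on 4185-06-03.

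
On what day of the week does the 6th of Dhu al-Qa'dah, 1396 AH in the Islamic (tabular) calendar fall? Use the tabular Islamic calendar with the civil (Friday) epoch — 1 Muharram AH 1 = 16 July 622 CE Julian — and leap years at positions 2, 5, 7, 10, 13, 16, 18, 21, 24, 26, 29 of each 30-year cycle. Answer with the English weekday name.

Friday

Equivalently 29 October 1976 Gregorian, JDN 2443081.
JDN 2443081 mod 7 = 4, and JDN 0 was a Monday, so this is a Friday.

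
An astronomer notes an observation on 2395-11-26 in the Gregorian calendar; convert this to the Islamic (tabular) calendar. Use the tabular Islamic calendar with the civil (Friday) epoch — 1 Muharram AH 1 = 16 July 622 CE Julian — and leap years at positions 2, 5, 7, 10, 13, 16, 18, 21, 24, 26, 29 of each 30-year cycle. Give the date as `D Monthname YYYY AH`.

Both dates share Julian Day Number 2596145; in the tabular Islamic calendar that is 12 Shawwal 1828 AH.

12 Shawwal 1828 AH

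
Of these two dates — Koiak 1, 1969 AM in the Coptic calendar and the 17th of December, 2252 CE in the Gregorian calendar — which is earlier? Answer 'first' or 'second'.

first

First date → JDN 2543932; second date → JDN 2543937.
JDN 2543932 < JDN 2543937, so the first date is earlier.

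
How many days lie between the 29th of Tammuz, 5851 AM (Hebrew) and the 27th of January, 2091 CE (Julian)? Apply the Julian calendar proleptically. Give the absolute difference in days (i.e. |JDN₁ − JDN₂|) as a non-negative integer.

156

First date → JDN 2484978; second date → JDN 2484822.
The interval is |2484978 − 2484822| = 156 days.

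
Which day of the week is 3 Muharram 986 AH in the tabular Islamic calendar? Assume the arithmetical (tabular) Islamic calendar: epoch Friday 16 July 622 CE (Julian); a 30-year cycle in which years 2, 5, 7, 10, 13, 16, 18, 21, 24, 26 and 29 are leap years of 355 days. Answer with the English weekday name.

Wednesday

In the proleptic Gregorian calendar this is 22 March 1578 (JDN 2297493).
JDN 2297493 mod 7 = 2, and JDN 0 was a Monday, so this is a Wednesday.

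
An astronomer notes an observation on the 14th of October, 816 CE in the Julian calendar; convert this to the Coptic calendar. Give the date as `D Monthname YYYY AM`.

Julian Day Number of the source date = 2019389.
Converting JDN 2019389 to the Coptic calendar gives 17 Paopi 533 AM.

17 Paopi 533 AM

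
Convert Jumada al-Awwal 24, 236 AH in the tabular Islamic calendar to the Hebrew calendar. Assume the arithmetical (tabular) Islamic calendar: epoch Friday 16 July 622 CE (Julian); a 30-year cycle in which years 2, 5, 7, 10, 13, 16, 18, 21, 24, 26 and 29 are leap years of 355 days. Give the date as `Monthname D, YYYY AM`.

Kislev 25, 4611 AM

The source date corresponds to 7 December 850 in the proleptic Gregorian calendar (JDN 2031857).
That day falls on 25 Kislev 4611 AM in the Hebrew calendar.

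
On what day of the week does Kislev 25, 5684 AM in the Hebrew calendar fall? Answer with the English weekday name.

This is JDN 2423757 (3 December 1923 Gregorian).
JDN 2423757 mod 7 = 0, and JDN 0 was a Monday, so this is a Monday.

Monday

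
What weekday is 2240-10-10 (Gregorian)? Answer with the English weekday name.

Saturday

JDN 2539486 mod 7 = 5, and JDN 0 was a Monday, so this is a Saturday.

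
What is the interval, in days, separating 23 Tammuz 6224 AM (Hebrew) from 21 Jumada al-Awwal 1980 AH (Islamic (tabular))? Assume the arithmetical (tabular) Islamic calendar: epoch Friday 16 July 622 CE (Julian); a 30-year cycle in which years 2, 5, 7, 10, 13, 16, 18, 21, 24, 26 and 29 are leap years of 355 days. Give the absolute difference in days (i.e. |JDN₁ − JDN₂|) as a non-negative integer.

JDN of the first date = 2621227.
JDN of the second date = 2649870.
|2649870 − 2621227| = 28643.

28643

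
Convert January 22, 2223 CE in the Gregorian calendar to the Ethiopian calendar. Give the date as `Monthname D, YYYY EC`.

Tir 12, 2215 EC

Both dates share Julian Day Number 2533015; in the Ethiopian calendar that is 12 Tir 2215 EC.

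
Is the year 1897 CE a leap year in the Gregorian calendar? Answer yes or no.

no

1897 is not divisible by 4, so it is a common year.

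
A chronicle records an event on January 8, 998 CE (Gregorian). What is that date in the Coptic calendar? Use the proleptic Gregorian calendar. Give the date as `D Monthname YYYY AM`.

8 Tobi 714 AM

Both dates share Julian Day Number 2085580; in the Coptic calendar that is 8 Tobi 714 AM.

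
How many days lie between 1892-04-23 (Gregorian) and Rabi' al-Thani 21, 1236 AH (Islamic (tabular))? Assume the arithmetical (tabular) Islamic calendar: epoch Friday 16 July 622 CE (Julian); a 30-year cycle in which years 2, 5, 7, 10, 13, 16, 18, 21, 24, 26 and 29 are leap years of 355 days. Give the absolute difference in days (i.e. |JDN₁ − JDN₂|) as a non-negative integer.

26020

First date → JDN 2412212; second date → JDN 2386192.
The interval is |2412212 − 2386192| = 26020 days.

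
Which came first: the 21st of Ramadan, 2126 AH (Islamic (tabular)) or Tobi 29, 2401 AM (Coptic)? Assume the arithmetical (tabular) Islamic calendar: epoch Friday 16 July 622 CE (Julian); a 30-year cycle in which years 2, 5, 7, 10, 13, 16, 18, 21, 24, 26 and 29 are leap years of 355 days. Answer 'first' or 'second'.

First date → JDN 2701725; second date → JDN 2701778.
JDN 2701725 < JDN 2701778, so the first date is earlier.

first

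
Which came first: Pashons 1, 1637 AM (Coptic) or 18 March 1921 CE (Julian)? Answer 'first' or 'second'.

second

The two dates have Julian Day Numbers 2422819 and 2422780 respectively.
Since 2422780 < 2422819, the second date comes first.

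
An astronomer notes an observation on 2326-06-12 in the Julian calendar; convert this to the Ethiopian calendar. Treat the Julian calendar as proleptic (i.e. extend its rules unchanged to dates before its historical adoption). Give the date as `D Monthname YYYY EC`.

18 Sene 2318 EC

Julian Day Number of the source date = 2570792.
Converting JDN 2570792 to the Ethiopian calendar gives 18 Sene 2318 EC.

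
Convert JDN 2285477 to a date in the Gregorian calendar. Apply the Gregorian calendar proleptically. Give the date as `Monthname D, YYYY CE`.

Counting from JDN 2299161 = 15 Oct 1582 gives an offset of -13684 days.

April 28, 1545 CE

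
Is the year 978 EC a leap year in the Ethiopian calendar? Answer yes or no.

no

978 mod 4 = 2; in the Ethiopian calendar a year is leap when year mod 4 = 3, so it is a common year.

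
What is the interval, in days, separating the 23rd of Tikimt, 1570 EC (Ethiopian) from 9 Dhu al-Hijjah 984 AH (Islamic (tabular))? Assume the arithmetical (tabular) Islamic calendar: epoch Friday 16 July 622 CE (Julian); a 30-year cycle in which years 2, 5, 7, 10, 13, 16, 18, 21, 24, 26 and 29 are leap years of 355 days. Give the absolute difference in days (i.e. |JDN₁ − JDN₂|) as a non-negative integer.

235

First date → JDN 2297350; second date → JDN 2297115.
The interval is |2297350 − 2297115| = 235 days.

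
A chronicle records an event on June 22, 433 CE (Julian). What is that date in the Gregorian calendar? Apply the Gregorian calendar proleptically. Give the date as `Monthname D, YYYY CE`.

The Julian–Gregorian offset here is 1 day (Julian trailing).
22 June 433 Julian + 1 day → 23 June 433 Gregorian.

June 23, 433 CE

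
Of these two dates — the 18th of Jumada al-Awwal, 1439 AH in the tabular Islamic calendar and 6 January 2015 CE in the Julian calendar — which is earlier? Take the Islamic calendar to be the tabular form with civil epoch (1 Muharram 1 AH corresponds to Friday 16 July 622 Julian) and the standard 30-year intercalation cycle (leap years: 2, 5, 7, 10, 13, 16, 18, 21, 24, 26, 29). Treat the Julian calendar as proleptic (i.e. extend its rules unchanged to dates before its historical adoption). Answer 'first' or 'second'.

second

The two dates have Julian Day Numbers 2458154 and 2457042 respectively.
Since 2457042 < 2458154, the second date comes first.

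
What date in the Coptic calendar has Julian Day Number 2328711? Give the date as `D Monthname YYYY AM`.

JDN 2328711 is 10 September 1663 in the Gregorian calendar.
In the Coptic calendar that day is 2 Thout 1380 AM.

2 Thout 1380 AM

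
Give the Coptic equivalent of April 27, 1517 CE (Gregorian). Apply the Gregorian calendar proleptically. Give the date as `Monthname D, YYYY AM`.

Julian Day Number of the source date = 2275249.
Converting JDN 2275249 to the Coptic calendar gives 22 Parmouti 1233 AM.

Parmouti 22, 1233 AM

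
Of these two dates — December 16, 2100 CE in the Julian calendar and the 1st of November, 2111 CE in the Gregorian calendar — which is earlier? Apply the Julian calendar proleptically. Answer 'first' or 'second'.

first

First date → JDN 2488433; second date → JDN 2492391.
JDN 2488433 < JDN 2492391, so the first date is earlier.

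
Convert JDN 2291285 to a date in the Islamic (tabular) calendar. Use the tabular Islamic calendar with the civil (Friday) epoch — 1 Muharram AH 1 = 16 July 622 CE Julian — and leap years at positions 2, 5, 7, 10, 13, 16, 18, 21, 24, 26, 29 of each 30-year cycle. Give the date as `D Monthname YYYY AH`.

JDN 2291285 is 23 March 1561 in the proleptic Gregorian calendar.
In the tabular Islamic calendar that day is 25 Jumada al-Thani 968 AH.

25 Jumada al-Thani 968 AH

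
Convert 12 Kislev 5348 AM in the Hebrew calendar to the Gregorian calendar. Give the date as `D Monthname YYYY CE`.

Julian Day Number of the source date = 2301046.
Converting JDN 2301046 to the Gregorian calendar gives 13 December 1587 CE.

13 December 1587 CE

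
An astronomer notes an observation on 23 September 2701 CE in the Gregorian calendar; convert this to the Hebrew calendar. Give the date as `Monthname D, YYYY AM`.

Elul 27, 6461 AM

Both dates share Julian Day Number 2707845; in the Hebrew calendar that is 27 Elul 6461 AM.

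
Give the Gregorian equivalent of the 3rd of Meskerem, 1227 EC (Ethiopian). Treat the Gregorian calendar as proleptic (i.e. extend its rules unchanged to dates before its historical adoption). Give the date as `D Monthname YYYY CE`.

7 September 1234 CE

Julian Day Number of the source date = 2172019.
Converting JDN 2172019 to the Gregorian calendar gives 7 September 1234 CE.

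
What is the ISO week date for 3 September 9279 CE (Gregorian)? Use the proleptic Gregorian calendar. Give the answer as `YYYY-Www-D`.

The weekday is Sunday (ISO weekday 7).
That Sunday belongs to ISO week 35 of ISO year 9279.

9279-W35-7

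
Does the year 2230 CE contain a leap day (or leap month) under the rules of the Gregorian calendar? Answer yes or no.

2230 is not divisible by 4, so it is a common year.

no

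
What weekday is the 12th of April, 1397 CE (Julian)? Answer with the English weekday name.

Thursday

In the proleptic Gregorian calendar this is 20 April 1397 (JDN 2231414).
2231414 ≡ 3 (mod 7); counting from Monday = 0 gives Thursday.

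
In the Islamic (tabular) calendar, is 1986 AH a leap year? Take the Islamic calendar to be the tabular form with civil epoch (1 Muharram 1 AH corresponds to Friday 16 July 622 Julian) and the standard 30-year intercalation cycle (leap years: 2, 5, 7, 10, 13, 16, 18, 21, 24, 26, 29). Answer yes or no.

no

Year 1986 AH is year 6 of its 30-year cycle; leap positions are 2, 5, 7, 10, 13, 16, 18, 21, 24, 26, 29, so it is a common year (354 days).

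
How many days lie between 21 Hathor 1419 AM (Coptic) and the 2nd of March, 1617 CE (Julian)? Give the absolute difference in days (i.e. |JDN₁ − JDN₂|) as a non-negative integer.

JDN of the first date = 2343034.
JDN of the second date = 2311728.
|2311728 − 2343034| = 31306.

31306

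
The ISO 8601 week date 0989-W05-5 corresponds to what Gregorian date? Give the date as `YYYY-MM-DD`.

ISO week 1 of 989 is the week containing the first Thursday of 989.
Week 5, day 5 (Friday) lands on 0989-01-30.

0989-01-30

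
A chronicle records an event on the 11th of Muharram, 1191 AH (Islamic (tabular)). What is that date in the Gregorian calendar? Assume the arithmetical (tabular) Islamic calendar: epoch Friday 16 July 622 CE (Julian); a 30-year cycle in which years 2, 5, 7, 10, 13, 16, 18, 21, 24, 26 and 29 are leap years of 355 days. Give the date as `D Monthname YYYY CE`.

Julian Day Number of the source date = 2370146.
Converting JDN 2370146 to the Gregorian calendar gives 19 February 1777 CE.

19 February 1777 CE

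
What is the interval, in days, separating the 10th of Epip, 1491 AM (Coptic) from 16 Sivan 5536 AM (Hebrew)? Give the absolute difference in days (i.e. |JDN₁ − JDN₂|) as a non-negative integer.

JDN of the first date = 2369561.
JDN of the second date = 2369885.
|2369885 − 2369561| = 324.

324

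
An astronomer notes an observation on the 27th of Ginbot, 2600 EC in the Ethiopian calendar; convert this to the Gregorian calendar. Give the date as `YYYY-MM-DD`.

Both dates share Julian Day Number 2673772; in the Gregorian calendar that is 9 June 2608 CE.

2608-06-09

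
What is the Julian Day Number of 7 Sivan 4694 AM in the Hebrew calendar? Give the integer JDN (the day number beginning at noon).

2062345

Equivalently 29 May 934 (proleptic Gregorian).
JDN 2400001 is 17 November 1858 CE (Gregorian), MJD 0; the target day is −337656 days from there, so JDN = 2062345.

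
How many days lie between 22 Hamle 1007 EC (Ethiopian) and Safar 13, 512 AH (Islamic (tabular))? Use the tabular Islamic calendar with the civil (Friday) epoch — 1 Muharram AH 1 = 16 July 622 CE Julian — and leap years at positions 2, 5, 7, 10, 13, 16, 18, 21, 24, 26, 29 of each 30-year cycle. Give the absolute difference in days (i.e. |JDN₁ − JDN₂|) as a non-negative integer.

First date → JDN 2091983; second date → JDN 2129563.
The interval is |2091983 − 2129563| = 37580 days.

37580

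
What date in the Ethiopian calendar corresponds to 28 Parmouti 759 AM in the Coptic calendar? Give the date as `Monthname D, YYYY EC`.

Miyazya 28, 1035 EC

The source date corresponds to 29 April 1043 in the proleptic Gregorian calendar (JDN 2102126).
That day falls on 28 Miyazya 1035 EC in the Ethiopian calendar.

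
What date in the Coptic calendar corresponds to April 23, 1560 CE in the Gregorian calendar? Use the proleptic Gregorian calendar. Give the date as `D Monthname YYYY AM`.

18 Parmouti 1276 AM

Both dates share Julian Day Number 2290951; in the Coptic calendar that is 18 Parmouti 1276 AM.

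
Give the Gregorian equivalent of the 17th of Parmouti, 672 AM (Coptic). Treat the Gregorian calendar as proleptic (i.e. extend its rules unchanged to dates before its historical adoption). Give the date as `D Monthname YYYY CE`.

Julian Day Number of the source date = 2070339.
Converting JDN 2070339 to the Gregorian calendar gives 17 April 956 CE.

17 April 956 CE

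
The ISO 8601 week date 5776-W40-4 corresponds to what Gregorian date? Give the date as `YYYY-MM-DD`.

ISO week 1 of 5776 is the week containing the first Thursday of 5776.
Week 40, day 4 (Thursday) lands on 5776-10-03.

5776-10-03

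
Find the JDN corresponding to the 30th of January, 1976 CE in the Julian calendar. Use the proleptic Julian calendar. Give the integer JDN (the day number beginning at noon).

Equivalently 12 February 1976 (Gregorian).
JDN 2299161 is 15 October 1582 CE (Gregorian); the target day is +143660 days from there, so JDN = 2442821.

2442821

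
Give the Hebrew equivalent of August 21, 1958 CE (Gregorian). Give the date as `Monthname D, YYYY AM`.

Elul 5, 5718 AM

Julian Day Number of the source date = 2436437.
Converting JDN 2436437 to the Hebrew calendar gives 5 Elul 5718 AM.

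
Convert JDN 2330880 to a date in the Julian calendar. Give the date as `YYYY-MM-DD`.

1669-08-08

JDN 2330880 is 18 August 1669 in the Gregorian calendar.
In the Julian calendar that day is 1669-08-08.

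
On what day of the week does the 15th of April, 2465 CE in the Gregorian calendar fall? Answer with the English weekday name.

2621488 ≡ 2 (mod 7); counting from Monday = 0 gives Wednesday.

Wednesday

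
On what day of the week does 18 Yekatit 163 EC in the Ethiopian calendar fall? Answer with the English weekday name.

Monday

In the proleptic Gregorian calendar this is 11 February 171 (JDN 1783558).
1783558 ≡ 0 (mod 7); counting from Monday = 0 gives Monday.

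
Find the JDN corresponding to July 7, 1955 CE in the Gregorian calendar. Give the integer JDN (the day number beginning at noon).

JDN 2451545 is 1 January 2000 CE (Gregorian); the target day is −16249 days from there, so JDN = 2435296.

2435296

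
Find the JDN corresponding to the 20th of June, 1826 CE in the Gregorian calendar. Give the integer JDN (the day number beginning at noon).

JDN 2299161 is 15 October 1582 CE (Gregorian); the target day is +89002 days from there, so JDN = 2388163.

2388163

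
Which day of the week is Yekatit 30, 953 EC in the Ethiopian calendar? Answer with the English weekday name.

Sunday

In the proleptic Gregorian calendar this is 1 March 961 (JDN 2072118).
JDN 2072118 mod 7 = 6, and JDN 0 was a Monday, so this is a Sunday.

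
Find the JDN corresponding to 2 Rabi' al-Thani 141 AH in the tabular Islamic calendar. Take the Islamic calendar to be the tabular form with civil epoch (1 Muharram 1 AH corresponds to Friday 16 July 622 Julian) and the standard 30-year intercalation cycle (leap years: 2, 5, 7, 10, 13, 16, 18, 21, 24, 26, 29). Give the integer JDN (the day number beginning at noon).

Equivalently 16 August 758 (proleptic Gregorian).
JDN 2299161 is 15 October 1582 CE (Gregorian); the target day is −301020 days from there, so JDN = 1998141.

1998141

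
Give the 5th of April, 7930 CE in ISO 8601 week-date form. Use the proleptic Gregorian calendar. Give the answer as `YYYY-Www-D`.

The weekday is Saturday (ISO weekday 6).
That Saturday belongs to ISO week 14 of ISO year 7930.

7930-W14-6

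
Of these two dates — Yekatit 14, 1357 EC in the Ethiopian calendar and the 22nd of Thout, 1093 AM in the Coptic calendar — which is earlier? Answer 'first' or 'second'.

First date → JDN 2219663; second date → JDN 2223904.
JDN 2219663 < JDN 2223904, so the first date is earlier.

first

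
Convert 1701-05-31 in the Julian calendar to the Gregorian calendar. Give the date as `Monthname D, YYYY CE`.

At this point the Julian calendar is 11 days behind the Gregorian.
31 May 1701 Julian + 11 days → 11 June 1701 Gregorian.

June 11, 1701 CE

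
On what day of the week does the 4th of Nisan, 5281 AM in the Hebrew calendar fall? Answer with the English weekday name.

Tuesday

This is JDN 2276674 (22 March 1521 Gregorian).
Since JDN mod 7 = 1 (0 = Monday), the day is Tuesday.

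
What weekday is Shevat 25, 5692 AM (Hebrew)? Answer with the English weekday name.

Equivalently 2 February 1932 Gregorian, JDN 2426740.
JDN 2426740 mod 7 = 1, and JDN 0 was a Monday, so this is a Tuesday.

Tuesday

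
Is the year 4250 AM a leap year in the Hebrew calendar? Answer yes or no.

Hebrew year 4250 is year 13 of its 19-year Metonic cycle; leap years are at positions 3, 6, 8, 11, 14, 17, 19, so it is a common year (12 months).

no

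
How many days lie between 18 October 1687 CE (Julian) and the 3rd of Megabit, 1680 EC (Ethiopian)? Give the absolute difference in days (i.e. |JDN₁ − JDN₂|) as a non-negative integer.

133

JDN of the first date = 2337525.
JDN of the second date = 2337658.
|2337658 − 2337525| = 133.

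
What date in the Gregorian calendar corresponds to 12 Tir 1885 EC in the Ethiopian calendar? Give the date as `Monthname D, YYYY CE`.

Julian Day Number of the source date = 2412483.
Converting JDN 2412483 to the Gregorian calendar gives 19 January 1893 CE.

January 19, 1893 CE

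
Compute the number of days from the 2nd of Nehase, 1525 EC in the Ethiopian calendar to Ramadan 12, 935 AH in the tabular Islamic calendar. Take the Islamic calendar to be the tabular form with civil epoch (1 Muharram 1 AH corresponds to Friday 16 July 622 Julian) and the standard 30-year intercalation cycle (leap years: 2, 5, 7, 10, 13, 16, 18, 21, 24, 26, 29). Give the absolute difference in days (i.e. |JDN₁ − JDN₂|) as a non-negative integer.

First date → JDN 2281193; second date → JDN 2279665.
The interval is |2281193 − 2279665| = 1528 days.

1528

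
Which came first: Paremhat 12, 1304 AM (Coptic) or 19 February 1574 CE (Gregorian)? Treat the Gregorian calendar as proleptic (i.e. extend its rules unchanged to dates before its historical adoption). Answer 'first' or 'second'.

second

First date → JDN 2301142; second date → JDN 2296001.
JDN 2296001 < JDN 2301142, so the second date is earlier.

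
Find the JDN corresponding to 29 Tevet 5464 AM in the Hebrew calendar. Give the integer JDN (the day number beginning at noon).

In the Gregorian calendar the same day is 6 January 1704.
JDN 2451545 is 1 January 2000 CE (Gregorian); the target day is −108107 days from there, so JDN = 2343438.

2343438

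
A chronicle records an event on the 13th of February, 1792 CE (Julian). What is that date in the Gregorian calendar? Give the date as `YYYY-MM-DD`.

For dates in this range the Gregorian date is 11 days ahead of the Julian.
13 February 1792 Julian + 11 days → 24 February 1792 Gregorian.

1792-02-24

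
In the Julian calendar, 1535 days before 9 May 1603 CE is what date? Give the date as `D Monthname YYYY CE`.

24 February 1599 CE

The starting date is JDN 2306682; 2306682 − 1535 = 2305147.
JDN 2305147 corresponds to 24 February 1599 CE.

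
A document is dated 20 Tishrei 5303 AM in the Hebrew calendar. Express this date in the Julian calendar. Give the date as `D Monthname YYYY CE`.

The source date corresponds to 10 October 1542 in the proleptic Gregorian calendar (JDN 2284546).
That day falls on 30 September 1542 CE in the Julian calendar.

30 September 1542 CE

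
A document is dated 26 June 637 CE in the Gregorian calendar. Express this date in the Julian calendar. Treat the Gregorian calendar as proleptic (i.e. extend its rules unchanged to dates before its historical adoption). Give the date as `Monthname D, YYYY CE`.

June 23, 637 CE

At this point the Julian calendar is 3 days behind the Gregorian.
26 June 637 Gregorian − 3 days → 23 June 637 Julian.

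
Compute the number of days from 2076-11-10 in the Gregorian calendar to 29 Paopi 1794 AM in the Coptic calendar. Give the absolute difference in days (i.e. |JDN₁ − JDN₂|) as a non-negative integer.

363

First date → JDN 2479618; second date → JDN 2479981.
The interval is |2479618 − 2479981| = 363 days.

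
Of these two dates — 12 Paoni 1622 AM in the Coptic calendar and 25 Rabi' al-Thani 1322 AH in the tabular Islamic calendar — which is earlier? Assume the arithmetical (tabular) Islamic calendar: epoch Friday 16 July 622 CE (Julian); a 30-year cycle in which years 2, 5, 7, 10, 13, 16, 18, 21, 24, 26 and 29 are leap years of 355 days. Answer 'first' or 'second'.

second

First date → JDN 2417381; second date → JDN 2416671.
JDN 2416671 < JDN 2417381, so the second date is earlier.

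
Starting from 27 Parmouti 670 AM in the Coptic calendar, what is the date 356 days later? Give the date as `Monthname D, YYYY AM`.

JDN of 27 Parmouti 670 AM = 2069618.
2069618 + 356 = 2069974.
JDN 2069974 in the Coptic calendar is Parmouti 18, 671 AM.

Parmouti 18, 671 AM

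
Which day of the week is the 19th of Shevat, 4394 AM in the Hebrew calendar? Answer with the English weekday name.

In the proleptic Gregorian calendar this is 27 January 634 (JDN 1952650).
Since JDN mod 7 = 0 (0 = Monday), the day is Monday.

Monday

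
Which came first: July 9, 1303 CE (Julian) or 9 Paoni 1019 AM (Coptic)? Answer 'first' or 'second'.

Converting both to JDN: 2197168 vs 2197132; the smaller is the second.

second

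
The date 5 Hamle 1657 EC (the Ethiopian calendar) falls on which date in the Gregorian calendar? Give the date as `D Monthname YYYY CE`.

9 July 1665 CE

Both dates share Julian Day Number 2329379; in the Gregorian calendar that is 9 July 1665 CE.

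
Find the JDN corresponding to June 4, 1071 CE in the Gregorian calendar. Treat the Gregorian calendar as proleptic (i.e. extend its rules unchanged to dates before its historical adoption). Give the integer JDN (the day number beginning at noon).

2112389

JDN 2451545 is 1 January 2000 CE (Gregorian); the target day is −339156 days from there, so JDN = 2112389.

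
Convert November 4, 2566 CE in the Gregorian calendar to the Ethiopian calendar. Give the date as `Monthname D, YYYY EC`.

Both dates share Julian Day Number 2658580; in the Ethiopian calendar that is 21 Tikimt 2559 EC.

Tikimt 21, 2559 EC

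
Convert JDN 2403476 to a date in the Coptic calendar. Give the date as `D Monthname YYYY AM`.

16 Pashons 1584 AM

JDN 2403476 is 23 May 1868 in the Gregorian calendar.
In the Coptic calendar that day is 16 Pashons 1584 AM.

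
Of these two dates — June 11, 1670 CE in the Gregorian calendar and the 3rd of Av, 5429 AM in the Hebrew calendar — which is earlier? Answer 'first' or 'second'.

second

Converting both to JDN: 2331177 vs 2330862; the smaller is the second.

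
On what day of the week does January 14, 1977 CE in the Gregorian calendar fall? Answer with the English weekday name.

Since JDN mod 7 = 4 (0 = Monday), the day is Friday.

Friday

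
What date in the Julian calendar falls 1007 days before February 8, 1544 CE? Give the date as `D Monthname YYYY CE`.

7 May 1541 CE

The starting date is JDN 2285042; 2285042 − 1007 = 2284035.
JDN 2284035 corresponds to 7 May 1541 CE.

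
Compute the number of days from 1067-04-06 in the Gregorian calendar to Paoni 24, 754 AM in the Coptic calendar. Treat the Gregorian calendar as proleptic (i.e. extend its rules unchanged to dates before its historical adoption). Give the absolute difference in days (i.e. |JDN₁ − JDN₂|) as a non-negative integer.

First date → JDN 2110869; second date → JDN 2100356.
The interval is |2110869 − 2100356| = 10513 days.

10513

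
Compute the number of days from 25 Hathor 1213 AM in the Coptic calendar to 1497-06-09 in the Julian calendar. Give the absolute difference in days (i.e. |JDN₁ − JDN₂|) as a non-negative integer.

JDN of the first date = 2267797.
JDN of the second date = 2267997.
|2267997 − 2267797| = 200.

200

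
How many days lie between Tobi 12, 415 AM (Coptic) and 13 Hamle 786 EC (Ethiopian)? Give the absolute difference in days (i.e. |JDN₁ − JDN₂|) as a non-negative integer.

JDN of the first date = 1976374.
JDN of the second date = 2011254.
|2011254 − 1976374| = 34880.

34880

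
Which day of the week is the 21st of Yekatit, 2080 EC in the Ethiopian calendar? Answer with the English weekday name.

Sunday

This is JDN 2483746 (29 February 2088 Gregorian).
Since JDN mod 7 = 6 (0 = Monday), the day is Sunday.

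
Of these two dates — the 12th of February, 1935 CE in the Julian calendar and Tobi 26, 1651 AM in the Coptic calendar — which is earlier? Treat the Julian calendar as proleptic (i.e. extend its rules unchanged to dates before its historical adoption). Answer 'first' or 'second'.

Converting both to JDN: 2427859 vs 2427837; the smaller is the second.

second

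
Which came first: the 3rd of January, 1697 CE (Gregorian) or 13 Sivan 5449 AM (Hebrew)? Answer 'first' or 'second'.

second

The two dates have Julian Day Numbers 2340880 and 2338107 respectively.
Since 2338107 < 2340880, the second date comes first.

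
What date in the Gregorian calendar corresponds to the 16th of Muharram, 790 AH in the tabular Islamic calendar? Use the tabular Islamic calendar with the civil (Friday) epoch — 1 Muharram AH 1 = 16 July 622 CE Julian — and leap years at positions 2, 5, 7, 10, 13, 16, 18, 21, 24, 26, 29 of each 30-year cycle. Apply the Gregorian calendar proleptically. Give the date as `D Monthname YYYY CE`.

Julian Day Number of the source date = 2228050.
Converting JDN 2228050 to the Gregorian calendar gives 3 February 1388 CE.

3 February 1388 CE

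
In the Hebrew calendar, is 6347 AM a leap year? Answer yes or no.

Hebrew year 6347 is year 1 of its 19-year Metonic cycle; leap years are at positions 3, 6, 8, 11, 14, 17, 19, so it is a common year (12 months).

no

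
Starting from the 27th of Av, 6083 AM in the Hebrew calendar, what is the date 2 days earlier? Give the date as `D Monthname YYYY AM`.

Counting 2 days back from JDN 2569758 reaches JDN 2569756, which is 25 Av 6083 AM.

25 Av 6083 AM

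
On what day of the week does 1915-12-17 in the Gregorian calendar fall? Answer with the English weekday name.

Friday

JDN 2420849 mod 7 = 4, and JDN 0 was a Monday, so this is a Friday.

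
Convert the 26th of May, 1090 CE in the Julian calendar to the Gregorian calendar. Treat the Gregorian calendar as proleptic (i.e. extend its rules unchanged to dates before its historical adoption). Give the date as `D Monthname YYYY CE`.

At this point the Julian calendar is 6 days behind the Gregorian.
26 May 1090 Julian + 6 days → 1 June 1090 Gregorian.

1 June 1090 CE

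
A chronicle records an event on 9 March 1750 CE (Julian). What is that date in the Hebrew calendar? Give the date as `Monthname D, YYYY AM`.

Adar II 12, 5510 AM

Both dates share Julian Day Number 2360313; in the Hebrew calendar that is 12 Adar II 5510 AM.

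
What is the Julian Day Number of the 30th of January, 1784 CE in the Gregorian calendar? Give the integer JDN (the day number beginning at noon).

2372682

JDN 2299161 is 15 October 1582 CE (Gregorian); the target day is +73521 days from there, so JDN = 2372682.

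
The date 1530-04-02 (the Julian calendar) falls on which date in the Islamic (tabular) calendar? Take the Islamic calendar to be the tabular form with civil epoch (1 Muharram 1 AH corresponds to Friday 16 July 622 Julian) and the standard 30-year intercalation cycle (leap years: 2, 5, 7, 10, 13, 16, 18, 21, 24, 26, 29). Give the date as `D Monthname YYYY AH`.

Julian Day Number of the source date = 2279982.
Converting JDN 2279982 to the tabular Islamic calendar gives 3 Sha'ban 936 AH.

3 Sha'ban 936 AH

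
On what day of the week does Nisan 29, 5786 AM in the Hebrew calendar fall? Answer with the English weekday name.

This is JDN 2461147 (16 April 2026 Gregorian).
Since JDN mod 7 = 3 (0 = Monday), the day is Thursday.

Thursday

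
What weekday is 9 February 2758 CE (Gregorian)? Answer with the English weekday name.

JDN 2728438 mod 7 = 6, and JDN 0 was a Monday, so this is a Sunday.

Sunday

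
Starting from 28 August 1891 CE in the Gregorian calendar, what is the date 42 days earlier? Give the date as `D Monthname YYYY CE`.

The starting date is JDN 2411973; 2411973 − 42 = 2411931.
JDN 2411931 corresponds to 17 July 1891 CE.

17 July 1891 CE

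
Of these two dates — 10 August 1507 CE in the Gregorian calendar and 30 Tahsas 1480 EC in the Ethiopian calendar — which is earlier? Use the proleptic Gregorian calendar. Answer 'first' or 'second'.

second

First date → JDN 2271701; second date → JDN 2264545.
JDN 2264545 < JDN 2271701, so the second date is earlier.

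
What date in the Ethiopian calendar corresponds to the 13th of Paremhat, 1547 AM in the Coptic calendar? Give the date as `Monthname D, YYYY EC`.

Both dates share Julian Day Number 2389898; in the Ethiopian calendar that is 13 Megabit 1823 EC.

Megabit 13, 1823 EC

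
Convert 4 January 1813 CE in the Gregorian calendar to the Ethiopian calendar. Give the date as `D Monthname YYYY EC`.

Both dates share Julian Day Number 2383248; in the Ethiopian calendar that is 27 Tahsas 1805 EC.

27 Tahsas 1805 EC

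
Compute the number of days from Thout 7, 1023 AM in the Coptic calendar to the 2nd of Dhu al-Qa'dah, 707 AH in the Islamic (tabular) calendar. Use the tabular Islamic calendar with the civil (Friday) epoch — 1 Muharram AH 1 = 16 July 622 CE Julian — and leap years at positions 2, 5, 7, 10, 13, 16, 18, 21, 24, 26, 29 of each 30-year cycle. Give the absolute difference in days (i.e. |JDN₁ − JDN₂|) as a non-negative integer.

598

First date → JDN 2198321; second date → JDN 2198919.
The interval is |2198321 − 2198919| = 598 days.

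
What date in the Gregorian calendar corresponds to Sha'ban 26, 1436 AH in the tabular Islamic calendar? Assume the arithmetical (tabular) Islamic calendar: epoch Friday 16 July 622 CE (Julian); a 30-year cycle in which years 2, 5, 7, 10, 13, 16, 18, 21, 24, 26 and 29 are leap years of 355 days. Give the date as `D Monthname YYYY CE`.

Julian Day Number of the source date = 2457188.
Converting JDN 2457188 to the Gregorian calendar gives 14 June 2015 CE.

14 June 2015 CE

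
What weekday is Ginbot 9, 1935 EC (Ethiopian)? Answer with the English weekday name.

Monday

In the Gregorian calendar this is 17 May 1943 (JDN 2430862).
2430862 ≡ 0 (mod 7); counting from Monday = 0 gives Monday.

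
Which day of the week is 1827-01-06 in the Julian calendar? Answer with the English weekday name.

Thursday

In the Gregorian calendar this is 18 January 1827 (JDN 2388375).
Since JDN mod 7 = 3 (0 = Monday), the day is Thursday.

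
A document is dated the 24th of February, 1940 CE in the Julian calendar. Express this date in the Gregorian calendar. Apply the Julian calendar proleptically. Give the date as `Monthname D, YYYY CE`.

March 8, 1940 CE

For dates in this range the Gregorian date is 13 days ahead of the Julian.
24 February 1940 Julian + 13 days → 8 March 1940 Gregorian.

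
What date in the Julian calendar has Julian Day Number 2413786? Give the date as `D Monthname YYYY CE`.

JDN 2413786 is 14 August 1896 in the Gregorian calendar.
In the Julian calendar that day is 2 August 1896 CE.

2 August 1896 CE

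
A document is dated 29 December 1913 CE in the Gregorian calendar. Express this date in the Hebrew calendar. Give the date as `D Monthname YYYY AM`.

30 Kislev 5674 AM

Julian Day Number of the source date = 2420131.
Converting JDN 2420131 to the Hebrew calendar gives 30 Kislev 5674 AM.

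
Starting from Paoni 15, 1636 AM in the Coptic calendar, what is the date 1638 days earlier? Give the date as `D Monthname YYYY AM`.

18 Koiak 1632 AM

Counting 1638 days back from JDN 2422498 reaches JDN 2420860, which is 18 Koiak 1632 AM.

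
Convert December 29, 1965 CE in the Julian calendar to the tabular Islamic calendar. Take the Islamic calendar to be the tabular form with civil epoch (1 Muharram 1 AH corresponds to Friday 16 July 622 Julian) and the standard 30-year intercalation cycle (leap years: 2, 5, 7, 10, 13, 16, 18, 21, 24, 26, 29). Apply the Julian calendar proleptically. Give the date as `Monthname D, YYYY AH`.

Ramadan 19, 1385 AH

Both dates share Julian Day Number 2439137; in the tabular Islamic calendar that is 19 Ramadan 1385 AH.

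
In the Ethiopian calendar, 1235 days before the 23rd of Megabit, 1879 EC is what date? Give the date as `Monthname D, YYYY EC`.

Hidar 3, 1876 EC

JDN of the 23rd of Megabit, 1879 EC = 2410362.
2410362 − 1235 = 2409127.
JDN 2409127 in the Ethiopian calendar is Hidar 3, 1876 EC.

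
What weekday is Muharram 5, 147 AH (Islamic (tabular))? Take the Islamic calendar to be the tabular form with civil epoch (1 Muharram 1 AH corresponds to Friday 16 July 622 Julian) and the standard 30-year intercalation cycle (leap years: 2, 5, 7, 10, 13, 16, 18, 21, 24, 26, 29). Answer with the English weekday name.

Wednesday

This is JDN 2000182 (18 March 764 Gregorian).
JDN 2000182 mod 7 = 2, and JDN 0 was a Monday, so this is a Wednesday.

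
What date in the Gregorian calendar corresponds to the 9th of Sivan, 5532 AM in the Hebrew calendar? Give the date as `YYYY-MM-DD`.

1772-06-10

Julian Day Number of the source date = 2368431.
Converting JDN 2368431 to the Gregorian calendar gives 10 June 1772 CE.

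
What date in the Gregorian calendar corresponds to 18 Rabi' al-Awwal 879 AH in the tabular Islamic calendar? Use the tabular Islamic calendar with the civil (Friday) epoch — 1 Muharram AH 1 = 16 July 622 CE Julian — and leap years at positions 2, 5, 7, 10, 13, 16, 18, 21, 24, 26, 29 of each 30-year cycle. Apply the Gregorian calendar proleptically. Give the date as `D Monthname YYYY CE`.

Both dates share Julian Day Number 2259650; in the Gregorian calendar that is 11 August 1474 CE.

11 August 1474 CE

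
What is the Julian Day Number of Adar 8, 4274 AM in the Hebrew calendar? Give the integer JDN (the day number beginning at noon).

In the proleptic Gregorian calendar the same day is 21 February 514.
JDN 2451545 is 1 January 2000 CE (Gregorian); the target day is −542699 days from there, so JDN = 1908846.

1908846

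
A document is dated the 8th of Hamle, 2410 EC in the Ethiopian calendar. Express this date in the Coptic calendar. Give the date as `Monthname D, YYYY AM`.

Epip 8, 2134 AM

Both dates share Julian Day Number 2604415; in the Coptic calendar that is 8 Epip 2134 AM.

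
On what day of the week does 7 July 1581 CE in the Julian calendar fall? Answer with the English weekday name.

This is JDN 2298706 (17 July 1581 Gregorian).
JDN 2298706 mod 7 = 4, and JDN 0 was a Monday, so this is a Friday.

Friday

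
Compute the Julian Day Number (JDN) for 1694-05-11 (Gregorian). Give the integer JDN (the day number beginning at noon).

JDN 2299161 is 15 October 1582 CE (Gregorian); the target day is +40751 days from there, so JDN = 2339912.

2339912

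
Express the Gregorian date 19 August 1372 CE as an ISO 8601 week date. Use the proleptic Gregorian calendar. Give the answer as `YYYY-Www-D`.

The weekday is Wednesday (ISO weekday 3).
That Wednesday belongs to ISO week 34 of ISO year 1372.

1372-W34-3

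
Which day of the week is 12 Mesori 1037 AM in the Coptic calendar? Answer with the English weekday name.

Wednesday

In the proleptic Gregorian calendar this is 13 August 1321 (JDN 2203770).
2203770 ≡ 2 (mod 7); counting from Monday = 0 gives Wednesday.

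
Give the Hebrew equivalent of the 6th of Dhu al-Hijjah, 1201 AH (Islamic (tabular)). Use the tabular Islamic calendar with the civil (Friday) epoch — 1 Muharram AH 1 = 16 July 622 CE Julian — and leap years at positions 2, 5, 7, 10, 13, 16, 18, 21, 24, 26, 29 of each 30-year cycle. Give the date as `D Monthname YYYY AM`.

Both dates share Julian Day Number 2374010; in the Hebrew calendar that is 7 Tishrei 5548 AM.

7 Tishrei 5548 AM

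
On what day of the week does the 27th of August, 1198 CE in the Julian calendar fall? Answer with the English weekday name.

This is JDN 2158866 (3 September 1198 Gregorian).
JDN 2158866 mod 7 = 3, and JDN 0 was a Monday, so this is a Thursday.

Thursday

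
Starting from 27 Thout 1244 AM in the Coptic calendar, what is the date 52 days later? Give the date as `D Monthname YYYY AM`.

19 Hathor 1244 AM

The starting date is JDN 2279062; 2279062 + 52 = 2279114.
JDN 2279114 corresponds to 19 Hathor 1244 AM.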